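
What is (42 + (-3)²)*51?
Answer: 2601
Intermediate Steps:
(42 + (-3)²)*51 = (42 + 9)*51 = 51*51 = 2601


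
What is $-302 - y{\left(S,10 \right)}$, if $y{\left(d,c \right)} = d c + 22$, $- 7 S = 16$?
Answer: $- \frac{2108}{7} \approx -301.14$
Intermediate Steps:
$S = - \frac{16}{7}$ ($S = \left(- \frac{1}{7}\right) 16 = - \frac{16}{7} \approx -2.2857$)
$y{\left(d,c \right)} = 22 + c d$ ($y{\left(d,c \right)} = c d + 22 = 22 + c d$)
$-302 - y{\left(S,10 \right)} = -302 - \left(22 + 10 \left(- \frac{16}{7}\right)\right) = -302 - \left(22 - \frac{160}{7}\right) = -302 - - \frac{6}{7} = -302 + \frac{6}{7} = - \frac{2108}{7}$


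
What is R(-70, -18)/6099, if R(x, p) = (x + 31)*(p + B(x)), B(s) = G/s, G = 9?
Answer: 16497/142310 ≈ 0.11592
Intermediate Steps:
B(s) = 9/s
R(x, p) = (31 + x)*(p + 9/x) (R(x, p) = (x + 31)*(p + 9/x) = (31 + x)*(p + 9/x))
R(-70, -18)/6099 = (9 + 31*(-18) + 279/(-70) - 18*(-70))/6099 = (9 - 558 + 279*(-1/70) + 1260)*(1/6099) = (9 - 558 - 279/70 + 1260)*(1/6099) = (49491/70)*(1/6099) = 16497/142310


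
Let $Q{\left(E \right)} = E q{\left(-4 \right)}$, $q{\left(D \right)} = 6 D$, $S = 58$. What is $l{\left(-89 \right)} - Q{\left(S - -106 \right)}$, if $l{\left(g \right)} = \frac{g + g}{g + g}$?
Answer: $3937$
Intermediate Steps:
$Q{\left(E \right)} = - 24 E$ ($Q{\left(E \right)} = E 6 \left(-4\right) = E \left(-24\right) = - 24 E$)
$l{\left(g \right)} = 1$ ($l{\left(g \right)} = \frac{2 g}{2 g} = 2 g \frac{1}{2 g} = 1$)
$l{\left(-89 \right)} - Q{\left(S - -106 \right)} = 1 - - 24 \left(58 - -106\right) = 1 - - 24 \left(58 + 106\right) = 1 - \left(-24\right) 164 = 1 - -3936 = 1 + 3936 = 3937$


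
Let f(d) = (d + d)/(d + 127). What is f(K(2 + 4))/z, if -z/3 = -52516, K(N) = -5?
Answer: -5/9610428 ≈ -5.2027e-7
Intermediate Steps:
f(d) = 2*d/(127 + d) (f(d) = (2*d)/(127 + d) = 2*d/(127 + d))
z = 157548 (z = -3*(-52516) = 157548)
f(K(2 + 4))/z = (2*(-5)/(127 - 5))/157548 = (2*(-5)/122)*(1/157548) = (2*(-5)*(1/122))*(1/157548) = -5/61*1/157548 = -5/9610428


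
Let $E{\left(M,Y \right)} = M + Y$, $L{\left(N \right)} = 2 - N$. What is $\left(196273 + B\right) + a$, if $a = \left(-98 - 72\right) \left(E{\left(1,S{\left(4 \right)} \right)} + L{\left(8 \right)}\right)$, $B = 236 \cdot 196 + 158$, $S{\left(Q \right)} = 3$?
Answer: $243027$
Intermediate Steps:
$B = 46414$ ($B = 46256 + 158 = 46414$)
$a = 340$ ($a = \left(-98 - 72\right) \left(\left(1 + 3\right) + \left(2 - 8\right)\right) = \left(-98 - 72\right) \left(4 + \left(2 - 8\right)\right) = - 170 \left(4 - 6\right) = \left(-170\right) \left(-2\right) = 340$)
$\left(196273 + B\right) + a = \left(196273 + 46414\right) + 340 = 242687 + 340 = 243027$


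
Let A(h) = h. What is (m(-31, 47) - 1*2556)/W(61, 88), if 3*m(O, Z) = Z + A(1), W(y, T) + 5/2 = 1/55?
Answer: 279400/273 ≈ 1023.4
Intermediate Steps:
W(y, T) = -273/110 (W(y, T) = -5/2 + 1/55 = -273/110)
m(O, Z) = ⅓ + Z/3 (m(O, Z) = (Z + 1)/3 = (1 + Z)/3 = ⅓ + Z/3)
(m(-31, 47) - 1*2556)/W(61, 88) = ((⅓ + (⅓)*47) - 1*2556)/(-273/110) = ((⅓ + 47/3) - 2556)*(-110/273) = (16 - 2556)*(-110/273) = -2540*(-110/273) = 279400/273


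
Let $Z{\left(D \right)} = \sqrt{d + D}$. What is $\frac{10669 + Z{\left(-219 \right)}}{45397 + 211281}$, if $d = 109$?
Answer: $\frac{10669}{256678} + \frac{i \sqrt{110}}{256678} \approx 0.041566 + 4.0861 \cdot 10^{-5} i$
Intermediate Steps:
$Z{\left(D \right)} = \sqrt{109 + D}$
$\frac{10669 + Z{\left(-219 \right)}}{45397 + 211281} = \frac{10669 + \sqrt{109 - 219}}{45397 + 211281} = \frac{10669 + \sqrt{-110}}{256678} = \left(10669 + i \sqrt{110}\right) \frac{1}{256678} = \frac{10669}{256678} + \frac{i \sqrt{110}}{256678}$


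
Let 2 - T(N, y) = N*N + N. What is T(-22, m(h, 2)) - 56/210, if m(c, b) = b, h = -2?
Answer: -6904/15 ≈ -460.27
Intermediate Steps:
T(N, y) = 2 - N - N² (T(N, y) = 2 - (N*N + N) = 2 - (N² + N) = 2 - (N + N²) = 2 + (-N - N²) = 2 - N - N²)
T(-22, m(h, 2)) - 56/210 = (2 - 1*(-22) - 1*(-22)²) - 56/210 = (2 + 22 - 1*484) - 56/210 = (2 + 22 - 484) - 1*4/15 = -460 - 4/15 = -6904/15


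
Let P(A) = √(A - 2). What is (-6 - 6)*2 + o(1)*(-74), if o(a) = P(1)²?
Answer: 50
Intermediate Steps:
P(A) = √(-2 + A)
o(a) = -1 (o(a) = (√(-2 + 1))² = (√(-1))² = I² = -1)
(-6 - 6)*2 + o(1)*(-74) = (-6 - 6)*2 - 1*(-74) = -12*2 + 74 = -24 + 74 = 50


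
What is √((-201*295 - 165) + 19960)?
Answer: 10*I*√395 ≈ 198.75*I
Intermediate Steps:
√((-201*295 - 165) + 19960) = √((-59295 - 165) + 19960) = √(-59460 + 19960) = √(-39500) = 10*I*√395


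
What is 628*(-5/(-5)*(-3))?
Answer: -1884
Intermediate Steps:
628*(-5/(-5)*(-3)) = 628*(-5*(-⅕)*(-3)) = 628*(1*(-3)) = 628*(-3) = -1884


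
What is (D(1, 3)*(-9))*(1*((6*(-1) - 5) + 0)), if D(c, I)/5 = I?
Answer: 1485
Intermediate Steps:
D(c, I) = 5*I
(D(1, 3)*(-9))*(1*((6*(-1) - 5) + 0)) = ((5*3)*(-9))*(1*((6*(-1) - 5) + 0)) = (15*(-9))*(1*((-6 - 5) + 0)) = -135*(-11 + 0) = -135*(-11) = 1485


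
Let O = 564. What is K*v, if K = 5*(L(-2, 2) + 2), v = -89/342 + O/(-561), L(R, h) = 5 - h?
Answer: -2023475/63954 ≈ -31.640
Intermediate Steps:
v = -80939/63954 (v = -89/342 + 564/(-561) = -89*1/342 + 564*(-1/561) = -89/342 - 188/187 = -80939/63954 ≈ -1.2656)
K = 25 (K = 5*((5 - 1*2) + 2) = 5*((5 - 2) + 2) = 5*(3 + 2) = 5*5 = 25)
K*v = 25*(-80939/63954) = -2023475/63954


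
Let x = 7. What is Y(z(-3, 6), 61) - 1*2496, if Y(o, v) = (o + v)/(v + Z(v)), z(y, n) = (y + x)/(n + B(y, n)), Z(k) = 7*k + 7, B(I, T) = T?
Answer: -3706376/1485 ≈ -2495.9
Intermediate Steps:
Z(k) = 7 + 7*k
z(y, n) = (7 + y)/(2*n) (z(y, n) = (y + 7)/(n + n) = (7 + y)/((2*n)) = (7 + y)*(1/(2*n)) = (7 + y)/(2*n))
Y(o, v) = (o + v)/(7 + 8*v) (Y(o, v) = (o + v)/(v + (7 + 7*v)) = (o + v)/(7 + 8*v))
Y(z(-3, 6), 61) - 1*2496 = ((½)*(7 - 3)/6 + 61)/(7 + 8*61) - 1*2496 = ((½)*(⅙)*4 + 61)/(7 + 488) - 2496 = (⅓ + 61)/495 - 2496 = (1/495)*(184/3) - 2496 = 184/1485 - 2496 = -3706376/1485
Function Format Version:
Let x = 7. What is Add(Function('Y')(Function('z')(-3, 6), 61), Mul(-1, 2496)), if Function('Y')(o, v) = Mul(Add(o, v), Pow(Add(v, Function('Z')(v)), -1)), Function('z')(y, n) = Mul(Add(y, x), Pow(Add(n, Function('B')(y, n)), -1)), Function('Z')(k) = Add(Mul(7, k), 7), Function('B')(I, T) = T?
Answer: Rational(-3706376, 1485) ≈ -2495.9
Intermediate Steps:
Function('Z')(k) = Add(7, Mul(7, k))
Function('z')(y, n) = Mul(Rational(1, 2), Pow(n, -1), Add(7, y)) (Function('z')(y, n) = Mul(Add(y, 7), Pow(Add(n, n), -1)) = Mul(Add(7, y), Pow(Mul(2, n), -1)) = Mul(Add(7, y), Mul(Rational(1, 2), Pow(n, -1))) = Mul(Rational(1, 2), Pow(n, -1), Add(7, y)))
Function('Y')(o, v) = Mul(Pow(Add(7, Mul(8, v)), -1), Add(o, v)) (Function('Y')(o, v) = Mul(Add(o, v), Pow(Add(v, Add(7, Mul(7, v))), -1)) = Mul(Add(o, v), Pow(Add(7, Mul(8, v)), -1)) = Mul(Pow(Add(7, Mul(8, v)), -1), Add(o, v)))
Add(Function('Y')(Function('z')(-3, 6), 61), Mul(-1, 2496)) = Add(Mul(Pow(Add(7, Mul(8, 61)), -1), Add(Mul(Rational(1, 2), Pow(6, -1), Add(7, -3)), 61)), Mul(-1, 2496)) = Add(Mul(Pow(Add(7, 488), -1), Add(Mul(Rational(1, 2), Rational(1, 6), 4), 61)), -2496) = Add(Mul(Pow(495, -1), Add(Rational(1, 3), 61)), -2496) = Add(Mul(Rational(1, 495), Rational(184, 3)), -2496) = Add(Rational(184, 1485), -2496) = Rational(-3706376, 1485)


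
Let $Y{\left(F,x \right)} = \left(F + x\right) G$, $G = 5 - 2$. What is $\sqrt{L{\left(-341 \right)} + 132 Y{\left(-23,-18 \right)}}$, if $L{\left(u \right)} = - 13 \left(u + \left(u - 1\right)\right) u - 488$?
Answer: $i \sqrt{3044463} \approx 1744.8 i$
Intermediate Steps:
$G = 3$
$Y{\left(F,x \right)} = 3 F + 3 x$ ($Y{\left(F,x \right)} = \left(F + x\right) 3 = 3 F + 3 x$)
$L{\left(u \right)} = -488 + u \left(13 - 26 u\right)$ ($L{\left(u \right)} = - 13 \left(u + \left(-1 + u\right)\right) u - 488 = - 13 \left(-1 + 2 u\right) u - 488 = \left(13 - 26 u\right) u - 488 = u \left(13 - 26 u\right) - 488 = -488 + u \left(13 - 26 u\right)$)
$\sqrt{L{\left(-341 \right)} + 132 Y{\left(-23,-18 \right)}} = \sqrt{\left(-488 - 26 \left(-341\right)^{2} + 13 \left(-341\right)\right) + 132 \left(3 \left(-23\right) + 3 \left(-18\right)\right)} = \sqrt{\left(-488 - 3023306 - 4433\right) + 132 \left(-69 - 54\right)} = \sqrt{\left(-488 - 3023306 - 4433\right) + 132 \left(-123\right)} = \sqrt{-3028227 - 16236} = \sqrt{-3044463} = i \sqrt{3044463}$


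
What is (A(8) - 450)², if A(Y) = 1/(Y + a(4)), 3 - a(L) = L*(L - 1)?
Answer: 203401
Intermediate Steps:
a(L) = 3 - L*(-1 + L) (a(L) = 3 - L*(L - 1) = 3 - L*(-1 + L))
A(Y) = 1/(-9 + Y) (A(Y) = 1/(Y + (3 + 4 - 1*4²)) = 1/(Y + (3 + 4 - 1*16)) = 1/(Y + (3 + 4 - 16)) = 1/(Y - 9) = 1/(-9 + Y))
(A(8) - 450)² = (1/(-9 + 8) - 450)² = (1/(-1) - 450)² = (-1 - 450)² = (-451)² = 203401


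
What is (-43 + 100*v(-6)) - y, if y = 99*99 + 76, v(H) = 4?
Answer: -9520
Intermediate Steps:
y = 9877 (y = 9801 + 76 = 9877)
(-43 + 100*v(-6)) - y = (-43 + 100*4) - 1*9877 = (-43 + 400) - 9877 = 357 - 9877 = -9520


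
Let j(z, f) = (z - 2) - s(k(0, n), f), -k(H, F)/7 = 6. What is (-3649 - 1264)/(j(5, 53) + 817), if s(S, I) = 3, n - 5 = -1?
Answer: -4913/817 ≈ -6.0135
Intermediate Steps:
n = 4 (n = 5 - 1 = 4)
k(H, F) = -42 (k(H, F) = -7*6 = -42)
j(z, f) = -5 + z (j(z, f) = (z - 2) - 1*3 = (-2 + z) - 3 = -5 + z)
(-3649 - 1264)/(j(5, 53) + 817) = (-3649 - 1264)/((-5 + 5) + 817) = -4913/(0 + 817) = -4913/817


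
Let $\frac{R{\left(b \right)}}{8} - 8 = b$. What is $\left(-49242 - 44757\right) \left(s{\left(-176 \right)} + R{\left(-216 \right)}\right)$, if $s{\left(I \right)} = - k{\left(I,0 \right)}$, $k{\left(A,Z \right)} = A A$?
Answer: $3068127360$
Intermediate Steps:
$R{\left(b \right)} = 64 + 8 b$
$k{\left(A,Z \right)} = A^{2}$
$s{\left(I \right)} = - I^{2}$
$\left(-49242 - 44757\right) \left(s{\left(-176 \right)} + R{\left(-216 \right)}\right) = \left(-49242 - 44757\right) \left(- \left(-176\right)^{2} + \left(64 + 8 \left(-216\right)\right)\right) = - 93999 \left(\left(-1\right) 30976 + \left(64 - 1728\right)\right) = - 93999 \left(-30976 - 1664\right) = \left(-93999\right) \left(-32640\right) = 3068127360$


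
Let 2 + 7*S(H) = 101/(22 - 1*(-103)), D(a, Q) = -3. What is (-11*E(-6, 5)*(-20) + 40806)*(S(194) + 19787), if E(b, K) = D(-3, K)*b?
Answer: 775055066616/875 ≈ 8.8578e+8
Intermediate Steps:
S(H) = -149/875 (S(H) = -2/7 + (101/(22 - 1*(-103)))/7 = -2/7 + (101/(22 + 103))/7 = -2/7 + (101/125)/7 = -2/7 + (101*(1/125))/7 = -2/7 + (1/7)*(101/125) = -2/7 + 101/875 = -149/875)
E(b, K) = -3*b
(-11*E(-6, 5)*(-20) + 40806)*(S(194) + 19787) = (-(-33)*(-6)*(-20) + 40806)*(-149/875 + 19787) = (-11*18*(-20) + 40806)*(17313476/875) = (-198*(-20) + 40806)*(17313476/875) = (3960 + 40806)*(17313476/875) = 44766*(17313476/875) = 775055066616/875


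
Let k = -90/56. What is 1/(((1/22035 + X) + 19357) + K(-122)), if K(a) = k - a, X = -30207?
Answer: -616980/6619952987 ≈ -9.3200e-5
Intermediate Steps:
k = -45/28 (k = -90*1/56 = -45/28 ≈ -1.6071)
K(a) = -45/28 - a
1/(((1/22035 + X) + 19357) + K(-122)) = 1/(((1/22035 - 30207) + 19357) + (-45/28 - 1*(-122))) = 1/(((1/22035 - 30207) + 19357) + (-45/28 + 122)) = 1/((-665611244/22035 + 19357) + 3371/28) = 1/(-239079749/22035 + 3371/28) = 1/(-6619952987/616980) = -616980/6619952987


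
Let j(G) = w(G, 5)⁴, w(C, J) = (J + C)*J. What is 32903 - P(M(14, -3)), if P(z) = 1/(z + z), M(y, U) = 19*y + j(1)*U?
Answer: 159891075605/4859468 ≈ 32903.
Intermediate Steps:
w(C, J) = J*(C + J) (w(C, J) = (C + J)*J = J*(C + J))
j(G) = (25 + 5*G)⁴ (j(G) = (5*(G + 5))⁴ = (5*(5 + G))⁴ = (25 + 5*G)⁴)
M(y, U) = 19*y + 810000*U (M(y, U) = 19*y + (625*(5 + 1)⁴)*U = 19*y + (625*6⁴)*U = 19*y + (625*1296)*U = 19*y + 810000*U)
P(z) = 1/(2*z)
32903 - P(M(14, -3)) = 32903 - 1/(2*(19*14 + 810000*(-3))) = 32903 - 1/(2*(266 - 2430000)) = 32903 - 1/(2*(-2429734)) = 32903 - (-1)/(2*2429734) = 32903 - 1*(-1/4859468) = 32903 + 1/4859468 = 159891075605/4859468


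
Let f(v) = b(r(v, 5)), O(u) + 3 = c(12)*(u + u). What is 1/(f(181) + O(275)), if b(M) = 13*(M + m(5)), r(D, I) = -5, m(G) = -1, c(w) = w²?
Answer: 1/79119 ≈ 1.2639e-5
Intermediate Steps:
O(u) = -3 + 288*u (O(u) = -3 + 12²*(u + u) = -3 + 144*(2*u) = -3 + 288*u)
b(M) = -13 + 13*M (b(M) = 13*(M - 1) = 13*(-1 + M) = -13 + 13*M)
f(v) = -78 (f(v) = -13 + 13*(-5) = -13 - 65 = -78)
1/(f(181) + O(275)) = 1/(-78 + (-3 + 288*275)) = 1/(-78 + (-3 + 79200)) = 1/(-78 + 79197) = 1/79119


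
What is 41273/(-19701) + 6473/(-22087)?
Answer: -1039121324/435135987 ≈ -2.3880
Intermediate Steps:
41273/(-19701) + 6473/(-22087) = 41273*(-1/19701) + 6473*(-1/22087) = -41273/19701 - 6473/22087 = -1039121324/435135987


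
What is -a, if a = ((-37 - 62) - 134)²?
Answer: -54289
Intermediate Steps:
a = 54289 (a = (-99 - 134)² = (-233)² = 54289)
-a = -1*54289 = -54289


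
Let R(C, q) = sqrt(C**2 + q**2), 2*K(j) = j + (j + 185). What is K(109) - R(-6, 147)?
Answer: 403/2 - 3*sqrt(2405) ≈ 54.378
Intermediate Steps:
K(j) = 185/2 + j (K(j) = (j + (j + 185))/2 = (j + (185 + j))/2 = (185 + 2*j)/2 = 185/2 + j)
K(109) - R(-6, 147) = (185/2 + 109) - sqrt((-6)**2 + 147**2) = 403/2 - sqrt(36 + 21609) = 403/2 - sqrt(21645) = 403/2 - 3*sqrt(2405)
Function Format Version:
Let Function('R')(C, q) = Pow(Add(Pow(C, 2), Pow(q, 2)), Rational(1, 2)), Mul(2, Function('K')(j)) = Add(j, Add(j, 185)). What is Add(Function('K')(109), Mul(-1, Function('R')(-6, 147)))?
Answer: Add(Rational(403, 2), Mul(-3, Pow(2405, Rational(1, 2)))) ≈ 54.378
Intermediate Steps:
Function('K')(j) = Add(Rational(185, 2), j) (Function('K')(j) = Mul(Rational(1, 2), Add(j, Add(j, 185))) = Mul(Rational(1, 2), Add(j, Add(185, j))) = Mul(Rational(1, 2), Add(185, Mul(2, j))) = Add(Rational(185, 2), j))
Add(Function('K')(109), Mul(-1, Function('R')(-6, 147))) = Add(Add(Rational(185, 2), 109), Mul(-1, Pow(Add(Pow(-6, 2), Pow(147, 2)), Rational(1, 2)))) = Add(Rational(403, 2), Mul(-1, Pow(Add(36, 21609), Rational(1, 2)))) = Add(Rational(403, 2), Mul(-1, Pow(21645, Rational(1, 2)))) = Add(Rational(403, 2), Mul(-1, Mul(3, Pow(2405, Rational(1, 2))))) = Add(Rational(403, 2), Mul(-3, Pow(2405, Rational(1, 2))))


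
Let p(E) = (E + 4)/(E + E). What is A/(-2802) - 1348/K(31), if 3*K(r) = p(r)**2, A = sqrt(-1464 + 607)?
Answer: -15545136/1225 - I*sqrt(857)/2802 ≈ -12690.0 - 0.010448*I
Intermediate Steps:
p(E) = (4 + E)/(2*E) (p(E) = (4 + E)/((2*E)) = (4 + E)*(1/(2*E)) = (4 + E)/(2*E))
A = I*sqrt(857) (A = sqrt(-857) = I*sqrt(857) ≈ 29.275*I)
K(r) = (4 + r)**2/(12*r**2) (K(r) = ((4 + r)/(2*r))**2/3 = ((4 + r)**2/(4*r**2))/3 = (4 + r)**2/(12*r**2))
A/(-2802) - 1348/K(31) = (I*sqrt(857))/(-2802) - 1348*11532/(4 + 31)**2 = (I*sqrt(857))*(-1/2802) - 1348/((1/12)*(1/961)*35**2) = -I*sqrt(857)/2802 - 1348/((1/12)*(1/961)*1225) = -I*sqrt(857)/2802 - 1348/1225/11532 = -I*sqrt(857)/2802 - 1348*11532/1225 = -I*sqrt(857)/2802 - 15545136/1225 = -15545136/1225 - I*sqrt(857)/2802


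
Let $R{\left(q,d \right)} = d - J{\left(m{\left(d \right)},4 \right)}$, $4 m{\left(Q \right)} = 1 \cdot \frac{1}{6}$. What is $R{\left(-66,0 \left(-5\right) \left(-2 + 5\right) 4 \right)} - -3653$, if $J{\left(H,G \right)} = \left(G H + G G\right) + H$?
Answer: $\frac{87283}{24} \approx 3636.8$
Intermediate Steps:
$m{\left(Q \right)} = \frac{1}{24}$ ($m{\left(Q \right)} = \frac{1 \cdot \frac{1}{6}}{4} = \frac{1}{4} \cdot \frac{1}{6} = \frac{1}{24}$)
$J{\left(H,G \right)} = H + G^{2} + G H$ ($J{\left(H,G \right)} = \left(G H + G^{2}\right) + H = \left(G^{2} + G H\right) + H = H + G^{2} + G H$)
$R{\left(q,d \right)} = - \frac{389}{24} + d$ ($R{\left(q,d \right)} = d - \left(\frac{1}{24} + 4^{2} + 4 \cdot \frac{1}{24}\right) = d - \left(\frac{1}{24} + 16 + \frac{1}{6}\right) = d - \frac{389}{24} = - \frac{389}{24} + d$)
$R{\left(-66,0 \left(-5\right) \left(-2 + 5\right) 4 \right)} - -3653 = \left(- \frac{389}{24} + 0 \left(-5\right) \left(-2 + 5\right) 4\right) - -3653 = \left(- \frac{389}{24} + 0 \cdot 3 \cdot 4\right) + 3653 = \left(- \frac{389}{24} + 0 \cdot 12\right) + 3653 = \left(- \frac{389}{24} + 0\right) + 3653 = - \frac{389}{24} + 3653 = \frac{87283}{24}$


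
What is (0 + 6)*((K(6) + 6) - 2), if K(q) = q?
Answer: 60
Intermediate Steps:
(0 + 6)*((K(6) + 6) - 2) = (0 + 6)*((6 + 6) - 2) = 6*(12 - 2) = 6*10 = 60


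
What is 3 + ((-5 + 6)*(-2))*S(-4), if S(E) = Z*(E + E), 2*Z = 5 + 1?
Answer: 51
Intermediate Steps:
Z = 3 (Z = (5 + 1)/2 = (1/2)*6 = 3)
S(E) = 6*E (S(E) = 3*(E + E) = 3*(2*E) = 6*E)
3 + ((-5 + 6)*(-2))*S(-4) = 3 + ((-5 + 6)*(-2))*(6*(-4)) = 3 + (1*(-2))*(-24) = 3 - 2*(-24) = 3 + 48 = 51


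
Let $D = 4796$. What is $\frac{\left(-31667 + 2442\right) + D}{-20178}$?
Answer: $\frac{8143}{6726} \approx 1.2107$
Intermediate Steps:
$\frac{\left(-31667 + 2442\right) + D}{-20178} = \frac{\left(-31667 + 2442\right) + 4796}{-20178} = \left(-29225 + 4796\right) \left(- \frac{1}{20178}\right) = \left(-24429\right) \left(- \frac{1}{20178}\right) = \frac{8143}{6726}$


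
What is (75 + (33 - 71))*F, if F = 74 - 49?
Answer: 925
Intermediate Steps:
F = 25
(75 + (33 - 71))*F = (75 + (33 - 71))*25 = (75 - 38)*25 = 37*25 = 925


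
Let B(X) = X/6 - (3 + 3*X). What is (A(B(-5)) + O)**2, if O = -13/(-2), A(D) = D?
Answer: 2809/9 ≈ 312.11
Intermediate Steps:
B(X) = -3 - 17*X/6 (B(X) = X*(1/6) - (3 + 3*X) = X/6 - 3*(1 + X) = X/6 + (-3 - 3*X) = -3 - 17*X/6)
O = 13/2 (O = -13*(-1/2) = 13/2 ≈ 6.5000)
(A(B(-5)) + O)**2 = ((-3 - 17/6*(-5)) + 13/2)**2 = ((-3 + 85/6) + 13/2)**2 = (67/6 + 13/2)**2 = (53/3)**2 = 2809/9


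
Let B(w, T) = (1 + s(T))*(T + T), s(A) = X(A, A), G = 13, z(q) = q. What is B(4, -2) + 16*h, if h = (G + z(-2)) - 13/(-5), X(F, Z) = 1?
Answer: 1048/5 ≈ 209.60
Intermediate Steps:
s(A) = 1
B(w, T) = 4*T (B(w, T) = (1 + 1)*(T + T) = 2*(2*T) = 4*T)
h = 68/5 (h = (13 - 2) - 13/(-5) = 11 - 13*(-⅕) = 11 + 13/5 = 68/5 ≈ 13.600)
B(4, -2) + 16*h = 4*(-2) + 16*(68/5) = -8 + 1088/5 = 1048/5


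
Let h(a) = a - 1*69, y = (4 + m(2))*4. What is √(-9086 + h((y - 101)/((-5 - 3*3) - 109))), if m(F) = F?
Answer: 2*I*√34624131/123 ≈ 95.678*I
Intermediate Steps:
y = 24 (y = (4 + 2)*4 = 6*4 = 24)
h(a) = -69 + a (h(a) = a - 69 = -69 + a)
√(-9086 + h((y - 101)/((-5 - 3*3) - 109))) = √(-9086 + (-69 + (24 - 101)/((-5 - 3*3) - 109))) = √(-9086 + (-69 - 77/((-5 - 9) - 109))) = √(-9086 + (-69 - 77/(-14 - 109))) = √(-9086 + (-69 - 77/(-123))) = √(-9086 + (-69 - 77*(-1/123))) = √(-9086 + (-69 + 77/123)) = √(-9086 - 8410/123) = √(-1125988/123) = 2*I*√34624131/123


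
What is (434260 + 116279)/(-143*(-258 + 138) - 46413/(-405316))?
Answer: 74380755108/2318422991 ≈ 32.082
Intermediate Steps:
(434260 + 116279)/(-143*(-258 + 138) - 46413/(-405316)) = 550539/(-143*(-120) - 46413*(-1/405316)) = 550539/(17160 + 46413/405316) = 550539/(6955268973/405316) = 550539*(405316/6955268973) = 74380755108/2318422991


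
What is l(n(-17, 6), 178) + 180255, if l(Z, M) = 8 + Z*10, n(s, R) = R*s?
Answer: 179243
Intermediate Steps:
l(Z, M) = 8 + 10*Z
l(n(-17, 6), 178) + 180255 = (8 + 10*(6*(-17))) + 180255 = (8 + 10*(-102)) + 180255 = (8 - 1020) + 180255 = -1012 + 180255 = 179243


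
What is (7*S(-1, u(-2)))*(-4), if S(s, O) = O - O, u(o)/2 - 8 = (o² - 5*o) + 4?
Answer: 0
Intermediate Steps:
u(o) = 24 - 10*o + 2*o² (u(o) = 16 + 2*((o² - 5*o) + 4) = 16 + 2*(4 + o² - 5*o) = 16 + (8 - 10*o + 2*o²) = 24 - 10*o + 2*o²)
S(s, O) = 0
(7*S(-1, u(-2)))*(-4) = (7*0)*(-4) = 0*(-4) = 0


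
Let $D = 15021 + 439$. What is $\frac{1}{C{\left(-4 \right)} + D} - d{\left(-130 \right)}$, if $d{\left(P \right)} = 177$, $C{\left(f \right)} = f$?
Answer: $- \frac{2735711}{15456} \approx -177.0$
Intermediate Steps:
$D = 15460$
$\frac{1}{C{\left(-4 \right)} + D} - d{\left(-130 \right)} = \frac{1}{-4 + 15460} - 177 = \frac{1}{15456} - 177 = - \frac{2735711}{15456}$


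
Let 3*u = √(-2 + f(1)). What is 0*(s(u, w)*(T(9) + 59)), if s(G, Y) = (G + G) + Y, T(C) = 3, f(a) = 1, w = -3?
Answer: 0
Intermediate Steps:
u = I/3 (u = √(-2 + 1)/3 = √(-1)/3 = I/3 ≈ 0.33333*I)
s(G, Y) = Y + 2*G (s(G, Y) = 2*G + Y = Y + 2*G)
0*(s(u, w)*(T(9) + 59)) = 0*((-3 + 2*(I/3))*(3 + 59)) = 0*((-3 + 2*I/3)*62) = 0*(-186 + 124*I/3) = 0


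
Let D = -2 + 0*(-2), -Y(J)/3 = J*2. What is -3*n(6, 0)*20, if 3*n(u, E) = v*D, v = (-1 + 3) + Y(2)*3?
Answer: -1360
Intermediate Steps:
Y(J) = -6*J (Y(J) = -3*J*2 = -6*J)
D = -2 (D = -2 + 0 = -2)
v = -34 (v = (-1 + 3) - 6*2*3 = 2 - 12*3 = 2 - 36 = -34)
n(u, E) = 68/3 (n(u, E) = (-34*(-2))/3 = (1/3)*68 = 68/3)
-3*n(6, 0)*20 = -3*68/3*20 = -68*20 = -1360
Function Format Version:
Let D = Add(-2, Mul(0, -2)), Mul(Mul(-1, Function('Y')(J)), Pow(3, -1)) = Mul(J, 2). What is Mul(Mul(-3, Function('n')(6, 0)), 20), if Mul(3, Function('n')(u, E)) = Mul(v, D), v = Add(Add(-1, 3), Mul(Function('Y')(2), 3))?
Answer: -1360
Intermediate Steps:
Function('Y')(J) = Mul(-6, J) (Function('Y')(J) = Mul(-3, Mul(J, 2)) = Mul(-3, Mul(2, J)) = Mul(-6, J))
D = -2 (D = Add(-2, 0) = -2)
v = -34 (v = Add(Add(-1, 3), Mul(Mul(-6, 2), 3)) = Add(2, Mul(-12, 3)) = Add(2, -36) = -34)
Function('n')(u, E) = Rational(68, 3) (Function('n')(u, E) = Mul(Rational(1, 3), Mul(-34, -2)) = Mul(Rational(1, 3), 68) = Rational(68, 3))
Mul(Mul(-3, Function('n')(6, 0)), 20) = Mul(Mul(-3, Rational(68, 3)), 20) = Mul(-68, 20) = -1360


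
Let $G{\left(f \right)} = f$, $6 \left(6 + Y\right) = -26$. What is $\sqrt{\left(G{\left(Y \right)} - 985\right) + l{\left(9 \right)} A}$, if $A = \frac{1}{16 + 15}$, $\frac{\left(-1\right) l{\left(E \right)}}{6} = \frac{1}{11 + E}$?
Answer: $\frac{i \sqrt{860872170}}{930} \approx 31.549 i$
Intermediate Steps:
$Y = - \frac{31}{3}$ ($Y = -6 + \frac{1}{6} \left(-26\right) = -6 - \frac{13}{3} = - \frac{31}{3} \approx -10.333$)
$l{\left(E \right)} = - \frac{6}{11 + E}$
$A = \frac{1}{31} \approx 0.032258$
$\sqrt{\left(G{\left(Y \right)} - 985\right) + l{\left(9 \right)} A} = \sqrt{\left(- \frac{31}{3} - 985\right) + - \frac{6}{11 + 9} \cdot \frac{1}{31}} = \sqrt{\left(- \frac{31}{3} - 985\right) + - \frac{6}{20} \cdot \frac{1}{31}} = \sqrt{- \frac{2986}{3} + \left(-6\right) \frac{1}{20} \cdot \frac{1}{31}} = \sqrt{- \frac{2986}{3} - \frac{3}{310}} = \sqrt{- \frac{925669}{930}} = \frac{i \sqrt{860872170}}{930}$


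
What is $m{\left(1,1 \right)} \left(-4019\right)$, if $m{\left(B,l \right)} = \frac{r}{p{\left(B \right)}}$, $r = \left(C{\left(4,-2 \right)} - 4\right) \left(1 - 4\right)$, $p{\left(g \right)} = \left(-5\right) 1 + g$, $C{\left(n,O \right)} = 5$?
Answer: $- \frac{12057}{4} \approx -3014.3$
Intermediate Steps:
$p{\left(g \right)} = -5 + g$
$r = -3$ ($r = \left(5 - 4\right) \left(1 - 4\right) = 1 \left(-3\right) = -3$)
$m{\left(B,l \right)} = - \frac{3}{-5 + B}$
$m{\left(1,1 \right)} \left(-4019\right) = - \frac{3}{-5 + 1} \left(-4019\right) = - \frac{3}{-4} \left(-4019\right) = \left(-3\right) \left(- \frac{1}{4}\right) \left(-4019\right) = \frac{3}{4} \left(-4019\right) = - \frac{12057}{4}$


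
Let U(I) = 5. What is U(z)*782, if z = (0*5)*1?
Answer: 3910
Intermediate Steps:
z = 0 (z = 0*1 = 0)
U(z)*782 = 5*782 = 3910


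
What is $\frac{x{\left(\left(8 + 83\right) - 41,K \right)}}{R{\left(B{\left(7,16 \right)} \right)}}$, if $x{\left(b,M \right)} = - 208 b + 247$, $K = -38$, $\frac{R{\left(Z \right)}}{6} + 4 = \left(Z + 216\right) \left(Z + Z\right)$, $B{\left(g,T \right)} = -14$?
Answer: $\frac{10153}{33960} \approx 0.29897$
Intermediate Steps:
$R{\left(Z \right)} = -24 + 12 Z \left(216 + Z\right)$ ($R{\left(Z \right)} = -24 + 6 \left(Z + 216\right) \left(Z + Z\right) = -24 + 6 \left(216 + Z\right) 2 Z = -24 + 6 \cdot 2 Z \left(216 + Z\right) = -24 + 12 Z \left(216 + Z\right)$)
$x{\left(b,M \right)} = 247 - 208 b$
$\frac{x{\left(\left(8 + 83\right) - 41,K \right)}}{R{\left(B{\left(7,16 \right)} \right)}} = \frac{247 - 208 \left(\left(8 + 83\right) - 41\right)}{-24 + 12 \left(-14\right)^{2} + 2592 \left(-14\right)} = \frac{247 - 208 \left(91 - 41\right)}{-24 + 12 \cdot 196 - 36288} = \frac{247 - 10400}{-24 + 2352 - 36288} = \frac{247 - 10400}{-33960} = \left(-10153\right) \left(- \frac{1}{33960}\right) = \frac{10153}{33960}$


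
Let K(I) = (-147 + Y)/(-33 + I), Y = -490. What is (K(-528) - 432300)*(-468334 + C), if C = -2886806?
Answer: 271229140705940/187 ≈ 1.4504e+12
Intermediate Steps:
K(I) = -637/(-33 + I) (K(I) = (-147 - 490)/(-33 + I) = -637/(-33 + I))
(K(-528) - 432300)*(-468334 + C) = (-637/(-33 - 528) - 432300)*(-468334 - 2886806) = (-637/(-561) - 432300)*(-3355140) = (-637*(-1/561) - 432300)*(-3355140) = (637/561 - 432300)*(-3355140) = -242519663/561*(-3355140) = 271229140705940/187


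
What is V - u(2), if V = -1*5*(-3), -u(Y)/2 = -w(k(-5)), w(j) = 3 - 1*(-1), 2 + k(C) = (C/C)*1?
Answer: 7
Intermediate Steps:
k(C) = -1 (k(C) = -2 + (C/C)*1 = -2 + 1*1 = -2 + 1 = -1)
w(j) = 4 (w(j) = 3 + 1 = 4)
u(Y) = 8 (u(Y) = -(-2)*4 = -2*(-4) = 8)
V = 15 (V = -5*(-3) = 15)
V - u(2) = 15 - 1*8 = 15 - 8 = 7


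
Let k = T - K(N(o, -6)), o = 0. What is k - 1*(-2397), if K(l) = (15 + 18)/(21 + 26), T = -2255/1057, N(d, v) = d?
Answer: 118939697/49679 ≈ 2394.2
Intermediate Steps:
T = -2255/1057 (T = -2255*1/1057 = -2255/1057 ≈ -2.1334)
K(l) = 33/47
k = -140866/49679 (k = -2255/1057 - 1*33/47 = -2255/1057 - 33/47 = -140866/49679 ≈ -2.8355)
k - 1*(-2397) = -140866/49679 - 1*(-2397) = -140866/49679 + 2397 = 118939697/49679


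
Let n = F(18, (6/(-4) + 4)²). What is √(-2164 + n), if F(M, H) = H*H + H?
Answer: I*√33899/4 ≈ 46.029*I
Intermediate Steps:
F(M, H) = H + H² (F(M, H) = H² + H = H + H²)
n = 725/16 (n = (6/(-4) + 4)²*(1 + (6/(-4) + 4)²) = (6*(-¼) + 4)²*(1 + (6*(-¼) + 4)²) = (-3/2 + 4)²*(1 + (-3/2 + 4)²) = (5/2)²*(1 + (5/2)²) = 25*(1 + 25/4)/4 = (25/4)*(29/4) = 725/16 ≈ 45.313)
√(-2164 + n) = √(-2164 + 725/16) = √(-33899/16) = I*√33899/4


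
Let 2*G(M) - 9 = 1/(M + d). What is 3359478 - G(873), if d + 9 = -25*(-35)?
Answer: 5842124416/1739 ≈ 3.3595e+6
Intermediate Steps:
d = 866 (d = -9 - 25*(-35) = -9 + 875 = 866)
G(M) = 9/2 + 1/(2*(866 + M)) (G(M) = 9/2 + 1/(2*(M + 866)) = 9/2 + 1/(2*(866 + M)))
3359478 - G(873) = 3359478 - (7795 + 9*873)/(2*(866 + 873)) = 3359478 - (7795 + 7857)/(2*1739) = 3359478 - 15652/(2*1739) = 3359478 - 1*7826/1739 = 3359478 - 7826/1739 = 5842124416/1739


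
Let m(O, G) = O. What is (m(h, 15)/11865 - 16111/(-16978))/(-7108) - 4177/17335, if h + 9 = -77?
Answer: -1196836646536673/4964271582280920 ≈ -0.24109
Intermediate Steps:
h = -86 (h = -9 - 77 = -86)
(m(h, 15)/11865 - 16111/(-16978))/(-7108) - 4177/17335 = (-86/11865 - 16111/(-16978))/(-7108) - 4177/17335 = (-86*1/11865 - 16111*(-1/16978))*(-1/7108) - 4177*1/17335 = (-86/11865 + 16111/16978)*(-1/7108) - 4177/17335 = (189696907/201443970)*(-1/7108) - 4177/17335 = -189696907/1431863738760 - 4177/17335 = -1196836646536673/4964271582280920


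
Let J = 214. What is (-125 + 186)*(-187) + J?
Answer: -11193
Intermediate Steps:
(-125 + 186)*(-187) + J = (-125 + 186)*(-187) + 214 = 61*(-187) + 214 = -11407 + 214 = -11193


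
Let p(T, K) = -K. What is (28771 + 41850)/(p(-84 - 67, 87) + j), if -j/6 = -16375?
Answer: 70621/98163 ≈ 0.71943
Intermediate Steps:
j = 98250 (j = -6*(-16375) = 98250)
(28771 + 41850)/(p(-84 - 67, 87) + j) = (28771 + 41850)/(-1*87 + 98250) = 70621/(-87 + 98250) = 70621/98163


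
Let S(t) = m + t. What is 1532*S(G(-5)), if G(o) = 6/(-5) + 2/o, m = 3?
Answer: 10724/5 ≈ 2144.8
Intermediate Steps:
G(o) = -6/5 + 2/o (G(o) = 6*(-⅕) + 2/o = -6/5 + 2/o)
S(t) = 3 + t
1532*S(G(-5)) = 1532*(3 + (-6/5 + 2/(-5))) = 1532*(3 + (-6/5 + 2*(-⅕))) = 1532*(3 + (-6/5 - ⅖)) = 1532*(3 - 8/5) = 1532*(7/5) = 10724/5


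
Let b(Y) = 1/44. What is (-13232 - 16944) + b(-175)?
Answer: -1327743/44 ≈ -30176.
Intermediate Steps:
b(Y) = 1/44
(-13232 - 16944) + b(-175) = (-13232 - 16944) + 1/44 = -30176 + 1/44 = -1327743/44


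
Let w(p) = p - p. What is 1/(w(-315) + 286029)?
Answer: 1/286029 ≈ 3.4961e-6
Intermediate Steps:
w(p) = 0
1/(w(-315) + 286029) = 1/(0 + 286029) = 1/286029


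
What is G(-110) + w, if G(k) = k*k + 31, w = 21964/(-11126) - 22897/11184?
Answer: 754499278853/62216592 ≈ 12127.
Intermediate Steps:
w = -250198699/62216592 (w = 21964*(-1/11126) - 22897*1/11184 = -10982/5563 - 22897/11184 = -250198699/62216592 ≈ -4.0214)
G(k) = 31 + k² (G(k) = k² + 31 = 31 + k²)
G(-110) + w = (31 + (-110)²) - 250198699/62216592 = (31 + 12100) - 250198699/62216592 = 12131 - 250198699/62216592 = 754499278853/62216592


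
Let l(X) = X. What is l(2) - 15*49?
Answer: -733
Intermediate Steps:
l(2) - 15*49 = 2 - 15*49 = 2 - 735 = -733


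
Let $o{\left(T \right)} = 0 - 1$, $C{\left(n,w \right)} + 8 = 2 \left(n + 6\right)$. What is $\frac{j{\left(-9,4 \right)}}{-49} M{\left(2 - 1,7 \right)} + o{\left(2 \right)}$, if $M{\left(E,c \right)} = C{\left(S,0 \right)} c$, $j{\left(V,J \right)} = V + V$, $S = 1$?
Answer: $\frac{101}{7} \approx 14.429$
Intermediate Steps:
$j{\left(V,J \right)} = 2 V$
$C{\left(n,w \right)} = 4 + 2 n$ ($C{\left(n,w \right)} = -8 + 2 \left(n + 6\right) = -8 + 2 \left(6 + n\right) = -8 + \left(12 + 2 n\right) = 4 + 2 n$)
$M{\left(E,c \right)} = 6 c$ ($M{\left(E,c \right)} = \left(4 + 2 \cdot 1\right) c = \left(4 + 2\right) c = 6 c$)
$o{\left(T \right)} = -1$ ($o{\left(T \right)} = 0 - 1 = -1$)
$\frac{j{\left(-9,4 \right)}}{-49} M{\left(2 - 1,7 \right)} + o{\left(2 \right)} = \frac{2 \left(-9\right)}{-49} \cdot 6 \cdot 7 - 1 = \left(-18\right) \left(- \frac{1}{49}\right) 42 - 1 = \frac{18}{49} \cdot 42 - 1 = \frac{108}{7} - 1 = \frac{101}{7}$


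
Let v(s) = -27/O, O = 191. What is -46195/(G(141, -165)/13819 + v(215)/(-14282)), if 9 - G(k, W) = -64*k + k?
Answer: -133952440950670/1865886309 ≈ -71790.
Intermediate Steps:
v(s) = -27/191
G(k, W) = 9 + 63*k (G(k, W) = 9 - (-64*k + k) = 9 - (-63)*k = 9 + 63*k)
-46195/(G(141, -165)/13819 + v(215)/(-14282)) = -46195/((9 + 63*141)/13819 - 27/191/(-14282)) = -46195/((9 + 8883)*(1/13819) - 27/191*(-1/14282)) = -46195/(8892*(1/13819) + 27/2727862) = -46195/(684/1063 + 27/2727862) = -46195/1865886309/2899717306 = -46195*2899717306/1865886309 = -133952440950670/1865886309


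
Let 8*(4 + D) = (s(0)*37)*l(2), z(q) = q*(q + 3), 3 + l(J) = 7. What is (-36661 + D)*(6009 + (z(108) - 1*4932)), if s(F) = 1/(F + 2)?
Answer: -1915629495/4 ≈ -4.7891e+8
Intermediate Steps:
s(F) = 1/(2 + F)
l(J) = 4 (l(J) = -3 + 7 = 4)
z(q) = q*(3 + q)
D = 21/4 (D = -4 + ((37/(2 + 0))*4)/8 = -4 + ((37/2)*4)/8 = -4 + (⅛)*74 = -4 + 37/4 = 21/4 ≈ 5.2500)
(-36661 + D)*(6009 + (z(108) - 1*4932)) = (-36661 + 21/4)*(6009 + (108*(3 + 108) - 1*4932)) = -146623*(6009 + (108*111 - 4932))/4 = -146623*(6009 + (11988 - 4932))/4 = -146623*(6009 + 7056)/4 = -146623/4*13065 = -1915629495/4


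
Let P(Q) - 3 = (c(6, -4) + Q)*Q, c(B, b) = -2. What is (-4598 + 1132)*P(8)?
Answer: -176766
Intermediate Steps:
P(Q) = 3 + Q*(-2 + Q) (P(Q) = 3 + (-2 + Q)*Q = 3 + Q*(-2 + Q))
(-4598 + 1132)*P(8) = (-4598 + 1132)*(3 + 8² - 2*8) = -3466*(3 + 64 - 16) = -3466*51 = -176766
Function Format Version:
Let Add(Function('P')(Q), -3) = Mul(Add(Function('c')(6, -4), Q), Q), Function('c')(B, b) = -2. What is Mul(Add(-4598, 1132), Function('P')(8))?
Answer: -176766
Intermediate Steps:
Function('P')(Q) = Add(3, Mul(Q, Add(-2, Q))) (Function('P')(Q) = Add(3, Mul(Add(-2, Q), Q)) = Add(3, Mul(Q, Add(-2, Q))))
Mul(Add(-4598, 1132), Function('P')(8)) = Mul(Add(-4598, 1132), Add(3, Pow(8, 2), Mul(-2, 8))) = Mul(-3466, Add(3, 64, -16)) = Mul(-3466, 51) = -176766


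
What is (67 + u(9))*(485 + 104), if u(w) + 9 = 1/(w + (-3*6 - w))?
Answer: 614327/18 ≈ 34129.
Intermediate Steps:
u(w) = -163/18 (u(w) = -9 + 1/(w + (-3*6 - w)) = -9 + 1/(w + (-18 - w)) = -9 + 1/(-18) = -9 - 1/18 = -163/18)
(67 + u(9))*(485 + 104) = (67 - 163/18)*(485 + 104) = (1043/18)*589 = 614327/18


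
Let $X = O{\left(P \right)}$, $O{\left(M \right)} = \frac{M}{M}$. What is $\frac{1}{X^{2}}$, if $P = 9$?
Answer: $1$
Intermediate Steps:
$O{\left(M \right)} = 1$
$X = 1$
$\frac{1}{X^{2}} = \frac{1}{1^{2}} = 1^{-1} = 1$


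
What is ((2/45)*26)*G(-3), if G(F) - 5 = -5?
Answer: 0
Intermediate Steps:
G(F) = 0 (G(F) = 5 - 5 = 0)
((2/45)*26)*G(-3) = ((2/45)*26)*0 = (52/45)*0 = 0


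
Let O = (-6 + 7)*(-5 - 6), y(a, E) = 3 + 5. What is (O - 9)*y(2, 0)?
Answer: -160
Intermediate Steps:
y(a, E) = 8
O = -11 (O = 1*(-11) = -11)
(O - 9)*y(2, 0) = (-11 - 9)*8 = -20*8 = -160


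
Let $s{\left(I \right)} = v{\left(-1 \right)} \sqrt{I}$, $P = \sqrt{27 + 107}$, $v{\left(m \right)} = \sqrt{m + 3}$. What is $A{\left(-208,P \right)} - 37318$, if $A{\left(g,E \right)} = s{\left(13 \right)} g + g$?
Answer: $-37526 - 208 \sqrt{26} \approx -38587.0$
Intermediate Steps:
$v{\left(m \right)} = \sqrt{3 + m}$
$P = \sqrt{134} \approx 11.576$
$s{\left(I \right)} = \sqrt{2} \sqrt{I}$ ($s{\left(I \right)} = \sqrt{3 - 1} \sqrt{I} = \sqrt{2} \sqrt{I}$)
$A{\left(g,E \right)} = g + g \sqrt{26}$ ($A{\left(g,E \right)} = \sqrt{2} \sqrt{13} g + g = \sqrt{26} g + g = g \sqrt{26} + g = g + g \sqrt{26}$)
$A{\left(-208,P \right)} - 37318 = - 208 \left(1 + \sqrt{26}\right) - 37318 = \left(-208 - 208 \sqrt{26}\right) - 37318 = -37526 - 208 \sqrt{26}$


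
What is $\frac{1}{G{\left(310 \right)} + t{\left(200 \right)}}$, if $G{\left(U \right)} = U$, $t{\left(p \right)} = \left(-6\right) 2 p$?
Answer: $- \frac{1}{2090} \approx -0.00047847$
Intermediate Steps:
$t{\left(p \right)} = - 12 p$
$\frac{1}{G{\left(310 \right)} + t{\left(200 \right)}} = \frac{1}{310 - 2400} = \frac{1}{-2090} = - \frac{1}{2090}$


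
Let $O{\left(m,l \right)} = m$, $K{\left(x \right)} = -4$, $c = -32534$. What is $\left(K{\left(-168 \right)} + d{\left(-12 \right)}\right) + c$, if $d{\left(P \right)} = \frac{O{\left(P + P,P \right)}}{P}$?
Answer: $-32536$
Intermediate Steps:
$d{\left(P \right)} = 2$ ($d{\left(P \right)} = \frac{P + P}{P} = \frac{2 P}{P} = 2$)
$\left(K{\left(-168 \right)} + d{\left(-12 \right)}\right) + c = \left(-4 + 2\right) - 32534 = -2 - 32534 = -32536$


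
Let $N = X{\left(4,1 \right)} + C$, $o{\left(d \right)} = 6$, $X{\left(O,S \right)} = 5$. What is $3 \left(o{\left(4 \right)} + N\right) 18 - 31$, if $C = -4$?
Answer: $347$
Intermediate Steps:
$N = 1$ ($N = 5 - 4 = 1$)
$3 \left(o{\left(4 \right)} + N\right) 18 - 31 = 3 \left(6 + 1\right) 18 - 31 = 3 \cdot 7 \cdot 18 - 31 = 21 \cdot 18 - 31 = 378 - 31 = 347$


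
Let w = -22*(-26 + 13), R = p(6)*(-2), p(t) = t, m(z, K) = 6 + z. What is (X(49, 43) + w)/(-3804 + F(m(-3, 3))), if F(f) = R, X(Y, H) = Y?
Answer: -335/3816 ≈ -0.087788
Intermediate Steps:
R = -12 (R = 6*(-2) = -12)
w = 286 (w = -22*(-13) = 286)
F(f) = -12
(X(49, 43) + w)/(-3804 + F(m(-3, 3))) = (49 + 286)/(-3804 - 12) = 335/(-3816) = 335*(-1/3816) = -335/3816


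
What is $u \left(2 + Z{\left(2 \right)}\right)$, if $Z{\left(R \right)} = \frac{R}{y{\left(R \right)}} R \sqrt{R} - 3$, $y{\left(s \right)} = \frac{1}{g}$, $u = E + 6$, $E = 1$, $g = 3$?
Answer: $-7 + 84 \sqrt{2} \approx 111.79$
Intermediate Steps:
$u = 7$ ($u = 1 + 6 = 7$)
$y{\left(s \right)} = \frac{1}{3}$
$Z{\left(R \right)} = -3 + 3 R^{\frac{5}{2}}$ ($Z{\left(R \right)} = R \frac{1}{\frac{1}{3}} R \sqrt{R} - 3 = R 3 R^{\frac{3}{2}} - 3 = 3 R R^{\frac{3}{2}} - 3 = 3 R^{\frac{5}{2}} - 3 = -3 + 3 R^{\frac{5}{2}}$)
$u \left(2 + Z{\left(2 \right)}\right) = 7 \left(2 - \left(3 - 3 \cdot 2^{\frac{5}{2}}\right)\right) = 7 \left(2 - \left(3 - 3 \cdot 4 \sqrt{2}\right)\right) = 7 \left(2 - \left(3 - 12 \sqrt{2}\right)\right) = 7 \left(-1 + 12 \sqrt{2}\right) = -7 + 84 \sqrt{2}$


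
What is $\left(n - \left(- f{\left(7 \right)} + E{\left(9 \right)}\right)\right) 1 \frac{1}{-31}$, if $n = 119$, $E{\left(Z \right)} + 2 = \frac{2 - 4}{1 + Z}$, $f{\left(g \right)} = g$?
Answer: $- \frac{641}{155} \approx -4.1355$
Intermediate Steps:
$E{\left(Z \right)} = -2 - \frac{2}{1 + Z}$ ($E{\left(Z \right)} = -2 + \frac{2 - 4}{1 + Z} = -2 - \frac{2}{1 + Z}$)
$\left(n - \left(- f{\left(7 \right)} + E{\left(9 \right)}\right)\right) 1 \frac{1}{-31} = \left(119 + \left(7 - \frac{2 \left(-2 - 9\right)}{1 + 9}\right)\right) 1 \frac{1}{-31} = \left(119 + \left(7 - \frac{2 \left(-2 - 9\right)}{10}\right)\right) 1 \left(- \frac{1}{31}\right) = \left(119 + \left(7 - 2 \cdot \frac{1}{10} \left(-11\right)\right)\right) \left(- \frac{1}{31}\right) = \left(119 + \left(7 - - \frac{11}{5}\right)\right) \left(- \frac{1}{31}\right) = \left(119 + \left(7 + \frac{11}{5}\right)\right) \left(- \frac{1}{31}\right) = \left(119 + \frac{46}{5}\right) \left(- \frac{1}{31}\right) = \frac{641}{5} \left(- \frac{1}{31}\right) = - \frac{641}{155}$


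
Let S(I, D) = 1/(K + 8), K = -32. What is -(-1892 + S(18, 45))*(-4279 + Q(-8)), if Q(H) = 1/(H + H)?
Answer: -3108927185/384 ≈ -8.0962e+6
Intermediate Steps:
S(I, D) = -1/24 (S(I, D) = 1/(-32 + 8) = 1/(-24) = -1/24)
Q(H) = 1/(2*H)
-(-1892 + S(18, 45))*(-4279 + Q(-8)) = -(-1892 - 1/24)*(-4279 + (1/2)/(-8)) = -(-45409)*(-4279 + (1/2)*(-1/8))/24 = -(-45409)*(-4279 - 1/16)/24 = -(-45409)*(-68465)/(24*16) = -1*3108927185/384 = -3108927185/384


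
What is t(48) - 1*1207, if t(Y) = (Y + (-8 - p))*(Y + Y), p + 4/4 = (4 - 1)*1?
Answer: 2441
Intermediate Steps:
p = 2 (p = -1 + (4 - 1)*1 = -1 + 3*1 = -1 + 3 = 2)
t(Y) = 2*Y*(-10 + Y) (t(Y) = (Y + (-8 - 1*2))*(Y + Y) = (Y + (-8 - 2))*(2*Y) = (Y - 10)*(2*Y) = (-10 + Y)*(2*Y) = 2*Y*(-10 + Y))
t(48) - 1*1207 = 2*48*(-10 + 48) - 1*1207 = 2*48*38 - 1207 = 3648 - 1207 = 2441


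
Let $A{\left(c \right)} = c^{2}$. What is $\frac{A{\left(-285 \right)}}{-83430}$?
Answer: $- \frac{1805}{1854} \approx -0.97357$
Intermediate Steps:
$\frac{A{\left(-285 \right)}}{-83430} = \frac{\left(-285\right)^{2}}{-83430} = 81225 \left(- \frac{1}{83430}\right) = - \frac{1805}{1854}$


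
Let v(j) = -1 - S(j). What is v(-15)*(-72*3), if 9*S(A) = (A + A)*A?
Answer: 11016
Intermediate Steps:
S(A) = 2*A²/9 (S(A) = ((A + A)*A)/9 = ((2*A)*A)/9 = (2*A²)/9 = 2*A²/9)
v(j) = -1 - 2*j²/9
v(-15)*(-72*3) = (-1 - 2/9*(-15)²)*(-72*3) = (-1 - 2/9*225)*(-216) = (-1 - 50)*(-216) = -51*(-216) = 11016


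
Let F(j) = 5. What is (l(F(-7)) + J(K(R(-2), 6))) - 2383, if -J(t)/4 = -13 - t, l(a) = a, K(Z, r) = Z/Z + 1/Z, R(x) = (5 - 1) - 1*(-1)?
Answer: -11606/5 ≈ -2321.2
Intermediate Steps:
R(x) = 5 (R(x) = 4 + 1 = 5)
K(Z, r) = 1 + 1/Z
J(t) = 52 + 4*t (J(t) = -4*(-13 - t) = 52 + 4*t)
(l(F(-7)) + J(K(R(-2), 6))) - 2383 = (5 + (52 + 4*((1 + 5)/5))) - 2383 = (5 + (52 + 4*((⅕)*6))) - 2383 = (5 + (52 + 4*(6/5))) - 2383 = (5 + (52 + 24/5)) - 2383 = (5 + 284/5) - 2383 = 309/5 - 2383 = -11606/5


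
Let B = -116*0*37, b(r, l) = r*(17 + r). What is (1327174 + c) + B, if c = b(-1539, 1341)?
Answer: 3669532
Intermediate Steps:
c = 2342358 (c = -1539*(17 - 1539) = -1539*(-1522) = 2342358)
B = 0 (B = 0*37 = 0)
(1327174 + c) + B = (1327174 + 2342358) + 0 = 3669532 + 0 = 3669532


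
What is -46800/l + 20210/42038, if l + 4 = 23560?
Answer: -4779845/3173869 ≈ -1.5060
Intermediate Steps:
l = 23556 (l = -4 + 23560 = 23556)
-46800/l + 20210/42038 = -46800/23556 + 20210/42038 = -46800*1/23556 + 20210*(1/42038) = -300/151 + 10105/21019 = -4779845/3173869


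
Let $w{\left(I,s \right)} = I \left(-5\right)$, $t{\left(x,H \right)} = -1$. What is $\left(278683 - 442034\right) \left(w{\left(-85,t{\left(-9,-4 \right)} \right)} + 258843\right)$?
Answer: $-42351687068$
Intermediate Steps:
$w{\left(I,s \right)} = - 5 I$
$\left(278683 - 442034\right) \left(w{\left(-85,t{\left(-9,-4 \right)} \right)} + 258843\right) = \left(278683 - 442034\right) \left(\left(-5\right) \left(-85\right) + 258843\right) = - 163351 \left(425 + 258843\right) = \left(-163351\right) 259268 = -42351687068$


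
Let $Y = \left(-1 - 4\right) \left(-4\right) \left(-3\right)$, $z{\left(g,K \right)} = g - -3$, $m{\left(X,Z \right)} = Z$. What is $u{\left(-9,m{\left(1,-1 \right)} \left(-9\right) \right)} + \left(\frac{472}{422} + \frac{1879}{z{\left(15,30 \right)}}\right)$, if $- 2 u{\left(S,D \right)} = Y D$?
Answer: $\frac{1426177}{3798} \approx 375.51$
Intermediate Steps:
$z{\left(g,K \right)} = 3 + g$ ($z{\left(g,K \right)} = g + 3 = 3 + g$)
$Y = -60$ ($Y = \left(-5\right) \left(-4\right) \left(-3\right) = 20 \left(-3\right) = -60$)
$u{\left(S,D \right)} = 30 D$ ($u{\left(S,D \right)} = - \frac{\left(-60\right) D}{2} = 30 D$)
$u{\left(-9,m{\left(1,-1 \right)} \left(-9\right) \right)} + \left(\frac{472}{422} + \frac{1879}{z{\left(15,30 \right)}}\right) = 30 \left(\left(-1\right) \left(-9\right)\right) + \left(\frac{472}{422} + \frac{1879}{3 + 15}\right) = 30 \cdot 9 + \left(472 \cdot \frac{1}{422} + \frac{1879}{18}\right) = 270 + \left(\frac{236}{211} + 1879 \cdot \frac{1}{18}\right) = 270 + \left(\frac{236}{211} + \frac{1879}{18}\right) = 270 + \frac{400717}{3798} = \frac{1426177}{3798}$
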